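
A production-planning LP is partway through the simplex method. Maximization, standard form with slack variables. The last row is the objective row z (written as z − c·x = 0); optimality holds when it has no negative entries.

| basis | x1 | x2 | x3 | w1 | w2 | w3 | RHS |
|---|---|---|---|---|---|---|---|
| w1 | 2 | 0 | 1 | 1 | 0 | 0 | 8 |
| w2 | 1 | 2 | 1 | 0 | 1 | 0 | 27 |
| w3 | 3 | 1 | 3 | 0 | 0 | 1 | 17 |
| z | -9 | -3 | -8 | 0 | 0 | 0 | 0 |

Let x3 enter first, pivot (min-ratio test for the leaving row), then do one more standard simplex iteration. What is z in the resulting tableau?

143/3

Ratio test on column x3 — row 1: 8/1 = 8; row 2: 27/1 = 27; row 3: 17/3 = 17/3. Minimum is 17/3 at row 3 (w3 leaves); pivot element 3.
Pivot on row 3; the z-row RHS becomes 0 − (-8)·(17/3) = 136/3.
Next entering variable (most negative z-row entry -1): x1.
Ratio test on column x1 — row 1: (7/3)/1 = 7/3; row 2: entry 0 ≤ 0; row 3: (17/3)/1 = 17/3. Minimum is 7/3 at row 1 (w1 leaves); pivot element 1.
After the second pivot the z-row RHS is 136/3 − (-1)·(7/3) = 143/3.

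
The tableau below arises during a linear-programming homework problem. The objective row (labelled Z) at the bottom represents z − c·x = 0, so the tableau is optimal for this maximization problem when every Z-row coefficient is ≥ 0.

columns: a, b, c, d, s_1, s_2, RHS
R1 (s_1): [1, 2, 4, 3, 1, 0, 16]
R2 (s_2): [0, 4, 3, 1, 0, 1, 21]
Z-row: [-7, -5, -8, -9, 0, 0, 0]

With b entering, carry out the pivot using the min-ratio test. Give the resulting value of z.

105/4

Ratio test on column b — row 1: 16/2 = 8; row 2: 21/4 = 21/4. Minimum is 21/4 at row 2 (s_2 leaves); pivot element 4.
Pivot on row 2; the Z-row RHS becomes 0 − (-5)·(21/4) = 105/4.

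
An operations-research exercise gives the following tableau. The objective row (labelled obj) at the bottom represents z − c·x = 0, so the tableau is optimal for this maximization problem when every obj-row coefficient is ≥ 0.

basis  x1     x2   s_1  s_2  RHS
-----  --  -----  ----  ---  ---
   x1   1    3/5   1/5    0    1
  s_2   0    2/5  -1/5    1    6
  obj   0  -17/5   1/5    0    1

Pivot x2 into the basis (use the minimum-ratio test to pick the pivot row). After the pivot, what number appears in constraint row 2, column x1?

-2/3

Ratio test on column x2 — row 1: 1/(3/5) = 5/3; row 2: 6/(2/5) = 15. Minimum is 5/3 at row 1 (x1 leaves); pivot element 3/5.
Divide row 1 by 3/5; eliminate column x2 from the other rows.
Row 2 update in column x1: 0 − (2/5)·(5/3) = -2/3.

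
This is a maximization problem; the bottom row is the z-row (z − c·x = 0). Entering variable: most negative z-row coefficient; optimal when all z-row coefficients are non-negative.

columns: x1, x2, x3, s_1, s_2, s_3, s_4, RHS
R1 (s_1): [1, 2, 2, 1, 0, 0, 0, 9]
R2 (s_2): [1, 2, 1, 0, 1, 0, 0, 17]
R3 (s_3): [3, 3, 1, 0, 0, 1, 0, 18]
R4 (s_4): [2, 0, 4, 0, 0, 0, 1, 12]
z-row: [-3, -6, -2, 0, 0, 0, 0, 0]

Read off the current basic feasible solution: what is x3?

0

x3 is not in the basis, so in the current basic feasible solution x3 = 0.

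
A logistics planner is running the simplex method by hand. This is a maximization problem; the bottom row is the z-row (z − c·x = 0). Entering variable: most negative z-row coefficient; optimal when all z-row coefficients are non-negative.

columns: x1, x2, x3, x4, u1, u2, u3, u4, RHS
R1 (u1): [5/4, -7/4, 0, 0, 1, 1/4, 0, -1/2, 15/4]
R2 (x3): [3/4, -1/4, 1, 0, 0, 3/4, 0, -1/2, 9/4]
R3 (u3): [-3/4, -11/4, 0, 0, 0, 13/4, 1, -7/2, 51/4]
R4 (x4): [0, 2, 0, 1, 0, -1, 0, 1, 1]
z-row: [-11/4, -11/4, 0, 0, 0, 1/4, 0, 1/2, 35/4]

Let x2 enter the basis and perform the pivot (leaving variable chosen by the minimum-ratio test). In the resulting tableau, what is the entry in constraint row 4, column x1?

Ratio test on column x2 — row 1: entry -7/4 ≤ 0; row 2: entry -1/4 ≤ 0; row 3: entry -11/4 ≤ 0; row 4: 1/2 = 1/2. Minimum is 1/2 at row 4 (x4 leaves); pivot element 2.
Divide row 4 by 2; eliminate column x2 from the other rows.
In the new row 4, the x1 entry is the old entry divided by the pivot: 0/2 = 0.

0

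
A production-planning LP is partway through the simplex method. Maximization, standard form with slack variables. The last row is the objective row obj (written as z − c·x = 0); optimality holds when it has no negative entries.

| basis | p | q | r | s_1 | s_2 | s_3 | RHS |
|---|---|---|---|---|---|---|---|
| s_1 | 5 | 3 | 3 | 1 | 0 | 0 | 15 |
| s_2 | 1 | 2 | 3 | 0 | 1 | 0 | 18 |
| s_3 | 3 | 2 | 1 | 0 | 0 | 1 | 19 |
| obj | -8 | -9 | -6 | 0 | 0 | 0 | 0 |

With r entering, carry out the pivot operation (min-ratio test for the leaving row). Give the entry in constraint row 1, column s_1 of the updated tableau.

1/3

Ratio test on column r — row 1: 15/3 = 5; row 2: 18/3 = 6; row 3: 19/1 = 19. Minimum is 5 at row 1 (s_1 leaves); pivot element 3.
Divide row 1 by 3; eliminate column r from the other rows.
In the new row 1, the s_1 entry is the old entry divided by the pivot: 1/3 = 1/3.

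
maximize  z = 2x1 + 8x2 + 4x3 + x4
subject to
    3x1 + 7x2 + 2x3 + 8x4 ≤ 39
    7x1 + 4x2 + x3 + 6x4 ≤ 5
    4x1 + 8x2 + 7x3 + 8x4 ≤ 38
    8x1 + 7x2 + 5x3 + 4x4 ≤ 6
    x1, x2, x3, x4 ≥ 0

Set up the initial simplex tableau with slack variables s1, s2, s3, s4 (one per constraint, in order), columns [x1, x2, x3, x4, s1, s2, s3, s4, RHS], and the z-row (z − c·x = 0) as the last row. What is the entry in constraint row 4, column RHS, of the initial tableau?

The RHS of constraint 4 is b_4 = 6.

6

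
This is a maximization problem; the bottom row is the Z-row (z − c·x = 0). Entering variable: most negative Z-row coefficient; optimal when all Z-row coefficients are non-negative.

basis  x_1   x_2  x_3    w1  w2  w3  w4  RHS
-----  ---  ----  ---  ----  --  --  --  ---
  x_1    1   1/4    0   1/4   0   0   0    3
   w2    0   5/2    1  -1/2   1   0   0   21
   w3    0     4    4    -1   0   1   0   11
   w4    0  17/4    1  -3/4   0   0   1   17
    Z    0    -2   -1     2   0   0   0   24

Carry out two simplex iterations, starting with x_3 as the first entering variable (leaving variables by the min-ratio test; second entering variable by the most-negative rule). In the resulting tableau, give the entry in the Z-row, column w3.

Ratio test on column x_3 — row 1: entry 0 ≤ 0; row 2: 21/1 = 21; row 3: 11/4 = 11/4; row 4: 17/1 = 17. Minimum is 11/4 at row 3 (w3 leaves); pivot element 4.
Divide row 3 by 4; eliminate column x_3 from the other rows.
Second iteration: most negative Z-row entry is -1 in column x_2, so x_2 enters.
Ratio test on column x_2 — row 1: 3/(1/4) = 12; row 2: (73/4)/(3/2) = 73/6; row 3: (11/4)/1 = 11/4; row 4: (57/4)/(13/4) = 57/13. Minimum is 11/4 at row 3 (x_3 leaves); pivot element 1.
Divide row 3 by 1; eliminate column x_2 from the other rows.
After both pivots, the entry at the Z-row, column w3 is 1/2.

1/2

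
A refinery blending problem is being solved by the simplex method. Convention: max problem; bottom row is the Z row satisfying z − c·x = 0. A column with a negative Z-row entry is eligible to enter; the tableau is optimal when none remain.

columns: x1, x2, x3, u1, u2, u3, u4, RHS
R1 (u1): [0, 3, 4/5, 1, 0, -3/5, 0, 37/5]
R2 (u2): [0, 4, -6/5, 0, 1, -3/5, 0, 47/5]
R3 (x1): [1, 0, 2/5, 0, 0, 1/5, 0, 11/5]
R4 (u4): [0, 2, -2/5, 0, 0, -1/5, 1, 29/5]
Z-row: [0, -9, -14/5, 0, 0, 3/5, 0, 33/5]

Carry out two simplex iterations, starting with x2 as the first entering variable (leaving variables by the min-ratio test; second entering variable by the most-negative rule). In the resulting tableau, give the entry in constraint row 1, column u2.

Ratio test on column x2 — row 1: (37/5)/3 = 37/15; row 2: (47/5)/4 = 47/20; row 3: entry 0 ≤ 0; row 4: (29/5)/2 = 29/10. Minimum is 47/20 at row 2 (u2 leaves); pivot element 4.
Divide row 2 by 4; eliminate column x2 from the other rows.
Second iteration: most negative Z-row entry is -11/2 in column x3, so x3 enters.
Ratio test on column x3 — row 1: (7/20)/(17/10) = 7/34; row 2: entry -3/10 ≤ 0; row 3: (11/5)/(2/5) = 11/2; row 4: (11/10)/(1/5) = 11/2. Minimum is 7/34 at row 1 (u1 leaves); pivot element 17/10.
Divide row 1 by 17/10; eliminate column x3 from the other rows.
After both pivots, the entry at constraint row 1, column u2 is -15/34.

-15/34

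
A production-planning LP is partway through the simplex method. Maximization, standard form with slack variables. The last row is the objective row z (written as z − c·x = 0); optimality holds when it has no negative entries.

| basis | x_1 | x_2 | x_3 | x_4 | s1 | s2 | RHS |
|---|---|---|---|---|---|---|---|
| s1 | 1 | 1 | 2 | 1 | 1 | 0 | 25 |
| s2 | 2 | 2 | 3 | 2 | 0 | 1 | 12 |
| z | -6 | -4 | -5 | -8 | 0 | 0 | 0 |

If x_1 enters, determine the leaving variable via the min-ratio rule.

Column x_1 entries and ratios — s1: 25/1 = 25; s2: 12/2 = 6.
Smallest ratio is 6 in the row of s2, so s2 leaves.

s2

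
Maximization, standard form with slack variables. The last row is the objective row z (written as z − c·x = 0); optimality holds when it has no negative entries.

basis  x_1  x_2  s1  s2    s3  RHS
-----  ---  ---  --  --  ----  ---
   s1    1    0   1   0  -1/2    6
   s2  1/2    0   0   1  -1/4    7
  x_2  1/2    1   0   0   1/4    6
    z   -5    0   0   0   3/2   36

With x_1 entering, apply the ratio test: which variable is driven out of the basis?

Column x_1 entries and ratios — s1: 6/1 = 6; s2: 7/(1/2) = 14; x_2: 6/(1/2) = 12.
Smallest ratio is 6 in the row of s1, so s1 leaves.

s1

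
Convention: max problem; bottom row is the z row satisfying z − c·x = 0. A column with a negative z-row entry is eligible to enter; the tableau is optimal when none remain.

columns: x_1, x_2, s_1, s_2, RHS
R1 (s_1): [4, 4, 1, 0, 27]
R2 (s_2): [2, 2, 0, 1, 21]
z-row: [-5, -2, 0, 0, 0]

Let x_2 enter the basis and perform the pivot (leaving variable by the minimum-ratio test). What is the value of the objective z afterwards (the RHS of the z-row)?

Ratio test on column x_2 — row 1: 27/4 = 27/4; row 2: 21/2 = 21/2. Minimum is 27/4 at row 1 (s_1 leaves); pivot element 4.
Pivot on row 1; the z-row RHS becomes 0 − (-2)·(27/4) = 27/2.

27/2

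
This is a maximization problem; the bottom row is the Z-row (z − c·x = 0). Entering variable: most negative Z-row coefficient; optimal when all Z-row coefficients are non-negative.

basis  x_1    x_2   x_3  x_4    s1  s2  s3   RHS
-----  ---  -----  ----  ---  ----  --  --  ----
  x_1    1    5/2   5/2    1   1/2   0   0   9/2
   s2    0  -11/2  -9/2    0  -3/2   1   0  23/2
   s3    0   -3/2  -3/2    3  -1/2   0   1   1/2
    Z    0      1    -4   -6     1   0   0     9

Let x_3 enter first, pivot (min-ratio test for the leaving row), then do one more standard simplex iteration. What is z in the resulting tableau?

Ratio test on column x_3 — row 1: (9/2)/(5/2) = 9/5; row 2: entry -9/2 ≤ 0; row 3: entry -3/2 ≤ 0. Minimum is 9/5 at row 1 (x_1 leaves); pivot element 5/2.
Pivot on row 1; the Z-row RHS becomes 9 − (-4)·(9/5) = 81/5.
Next entering variable (most negative Z-row entry -22/5): x_4.
Ratio test on column x_4 — row 1: (9/5)/(2/5) = 9/2; row 2: (98/5)/(9/5) = 98/9; row 3: (16/5)/(18/5) = 8/9. Minimum is 8/9 at row 3 (s3 leaves); pivot element 18/5.
After the second pivot the Z-row RHS is 81/5 − (-22/5)·(8/9) = 181/9.

181/9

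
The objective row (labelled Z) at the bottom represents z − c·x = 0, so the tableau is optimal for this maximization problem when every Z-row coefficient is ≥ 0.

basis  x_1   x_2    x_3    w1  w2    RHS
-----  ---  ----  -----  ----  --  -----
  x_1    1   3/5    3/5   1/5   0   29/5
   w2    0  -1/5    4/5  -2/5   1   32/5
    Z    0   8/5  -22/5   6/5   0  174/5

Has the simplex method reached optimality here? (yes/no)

no

The Z-row has a negative entry -22/5 in column x_3, so it is not optimal.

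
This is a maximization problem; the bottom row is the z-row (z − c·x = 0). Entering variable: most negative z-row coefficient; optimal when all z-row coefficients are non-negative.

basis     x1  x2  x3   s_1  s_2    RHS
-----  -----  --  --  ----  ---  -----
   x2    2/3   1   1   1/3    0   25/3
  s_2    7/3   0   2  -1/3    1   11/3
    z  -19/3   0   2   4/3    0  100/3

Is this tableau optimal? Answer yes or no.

no

The z-row has a negative entry -19/3 in column x1, so it is not optimal.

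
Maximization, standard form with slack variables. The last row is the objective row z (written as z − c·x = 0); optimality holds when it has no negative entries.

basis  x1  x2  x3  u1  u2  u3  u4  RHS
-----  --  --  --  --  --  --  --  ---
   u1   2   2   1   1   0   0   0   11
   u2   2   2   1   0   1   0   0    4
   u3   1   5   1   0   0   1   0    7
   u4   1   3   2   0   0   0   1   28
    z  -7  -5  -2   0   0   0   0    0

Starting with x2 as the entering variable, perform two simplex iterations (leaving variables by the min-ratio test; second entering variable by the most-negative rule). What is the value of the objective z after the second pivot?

Ratio test on column x2 — row 1: 11/2 = 11/2; row 2: 4/2 = 2; row 3: 7/5 = 7/5; row 4: 28/3 = 28/3. Minimum is 7/5 at row 3 (u3 leaves); pivot element 5.
Pivot on row 3; the z-row RHS becomes 0 − (-5)·(7/5) = 7.
Next entering variable (most negative z-row entry -6): x1.
Ratio test on column x1 — row 1: (41/5)/(8/5) = 41/8; row 2: (6/5)/(8/5) = 3/4; row 3: (7/5)/(1/5) = 7; row 4: (119/5)/(2/5) = 119/2. Minimum is 3/4 at row 2 (u2 leaves); pivot element 8/5.
After the second pivot the z-row RHS is 7 − (-6)·(3/4) = 23/2.

23/2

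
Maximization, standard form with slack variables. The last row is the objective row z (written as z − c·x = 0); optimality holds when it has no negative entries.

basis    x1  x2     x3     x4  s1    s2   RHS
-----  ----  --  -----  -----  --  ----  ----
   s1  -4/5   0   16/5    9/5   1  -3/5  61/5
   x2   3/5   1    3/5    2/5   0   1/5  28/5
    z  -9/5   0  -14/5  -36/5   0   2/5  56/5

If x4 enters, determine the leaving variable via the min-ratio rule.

s1

Column x4 entries and ratios — s1: (61/5)/(9/5) = 61/9; x2: (28/5)/(2/5) = 14.
Smallest ratio is 61/9 in the row of s1, so s1 leaves.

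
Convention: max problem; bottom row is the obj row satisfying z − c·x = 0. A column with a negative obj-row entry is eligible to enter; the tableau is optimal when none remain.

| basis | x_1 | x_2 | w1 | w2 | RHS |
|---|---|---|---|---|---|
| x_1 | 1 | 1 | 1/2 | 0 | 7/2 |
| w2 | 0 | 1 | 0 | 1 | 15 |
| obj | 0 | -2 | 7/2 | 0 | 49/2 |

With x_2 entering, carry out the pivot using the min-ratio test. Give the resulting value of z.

63/2

Ratio test on column x_2 — row 1: (7/2)/1 = 7/2; row 2: 15/1 = 15. Minimum is 7/2 at row 1 (x_1 leaves); pivot element 1.
Pivot on row 1; the obj-row RHS becomes 49/2 − (-2)·(7/2) = 63/2.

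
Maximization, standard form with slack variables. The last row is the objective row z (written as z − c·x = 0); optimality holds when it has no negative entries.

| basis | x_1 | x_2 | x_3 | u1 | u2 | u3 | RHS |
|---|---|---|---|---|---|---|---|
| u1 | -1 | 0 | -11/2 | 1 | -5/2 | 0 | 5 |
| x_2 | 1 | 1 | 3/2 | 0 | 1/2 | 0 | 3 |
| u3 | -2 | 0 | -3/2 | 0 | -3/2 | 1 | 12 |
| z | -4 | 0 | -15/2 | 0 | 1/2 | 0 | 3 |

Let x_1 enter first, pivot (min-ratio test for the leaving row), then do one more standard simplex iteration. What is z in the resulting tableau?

Ratio test on column x_1 — row 1: entry -1 ≤ 0; row 2: 3/1 = 3; row 3: entry -2 ≤ 0. Minimum is 3 at row 2 (x_2 leaves); pivot element 1.
Pivot on row 2; the z-row RHS becomes 3 − (-4)·3 = 15.
Next entering variable (most negative z-row entry -3/2): x_3.
Ratio test on column x_3 — row 1: entry -4 ≤ 0; row 2: 3/(3/2) = 2; row 3: 18/(3/2) = 12. Minimum is 2 at row 2 (x_1 leaves); pivot element 3/2.
After the second pivot the z-row RHS is 15 − (-3/2)·2 = 18.

18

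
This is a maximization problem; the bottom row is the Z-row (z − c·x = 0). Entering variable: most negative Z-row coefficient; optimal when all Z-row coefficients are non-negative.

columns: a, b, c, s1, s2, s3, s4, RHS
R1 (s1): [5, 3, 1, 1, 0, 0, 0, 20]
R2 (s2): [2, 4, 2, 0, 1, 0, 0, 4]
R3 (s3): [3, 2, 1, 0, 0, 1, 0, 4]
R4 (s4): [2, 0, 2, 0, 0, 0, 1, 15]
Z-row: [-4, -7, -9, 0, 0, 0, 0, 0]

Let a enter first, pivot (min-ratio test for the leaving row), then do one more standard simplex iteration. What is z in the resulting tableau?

Ratio test on column a — row 1: 20/5 = 4; row 2: 4/2 = 2; row 3: 4/3 = 4/3; row 4: 15/2 = 15/2. Minimum is 4/3 at row 3 (s3 leaves); pivot element 3.
Pivot on row 3; the Z-row RHS becomes 0 − (-4)·(4/3) = 16/3.
Next entering variable (most negative Z-row entry -23/3): c.
Ratio test on column c — row 1: entry -2/3 ≤ 0; row 2: (4/3)/(4/3) = 1; row 3: (4/3)/(1/3) = 4; row 4: (37/3)/(4/3) = 37/4. Minimum is 1 at row 2 (s2 leaves); pivot element 4/3.
After the second pivot the Z-row RHS is 16/3 − (-23/3)·1 = 13.

13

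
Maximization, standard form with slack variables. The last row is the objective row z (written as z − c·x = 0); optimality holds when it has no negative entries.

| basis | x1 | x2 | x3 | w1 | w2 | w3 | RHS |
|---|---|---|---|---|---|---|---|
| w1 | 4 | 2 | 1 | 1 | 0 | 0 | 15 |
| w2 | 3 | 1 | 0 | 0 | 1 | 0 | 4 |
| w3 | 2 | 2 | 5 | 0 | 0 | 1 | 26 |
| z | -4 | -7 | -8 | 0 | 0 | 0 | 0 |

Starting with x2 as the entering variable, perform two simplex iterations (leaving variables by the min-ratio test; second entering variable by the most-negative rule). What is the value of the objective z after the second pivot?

284/5

Ratio test on column x2 — row 1: 15/2 = 15/2; row 2: 4/1 = 4; row 3: 26/2 = 13. Minimum is 4 at row 2 (w2 leaves); pivot element 1.
Pivot on row 2; the z-row RHS becomes 0 − (-7)·4 = 28.
Next entering variable (most negative z-row entry -8): x3.
Ratio test on column x3 — row 1: 7/1 = 7; row 2: entry 0 ≤ 0; row 3: 18/5 = 18/5. Minimum is 18/5 at row 3 (w3 leaves); pivot element 5.
After the second pivot the z-row RHS is 28 − (-8)·(18/5) = 284/5.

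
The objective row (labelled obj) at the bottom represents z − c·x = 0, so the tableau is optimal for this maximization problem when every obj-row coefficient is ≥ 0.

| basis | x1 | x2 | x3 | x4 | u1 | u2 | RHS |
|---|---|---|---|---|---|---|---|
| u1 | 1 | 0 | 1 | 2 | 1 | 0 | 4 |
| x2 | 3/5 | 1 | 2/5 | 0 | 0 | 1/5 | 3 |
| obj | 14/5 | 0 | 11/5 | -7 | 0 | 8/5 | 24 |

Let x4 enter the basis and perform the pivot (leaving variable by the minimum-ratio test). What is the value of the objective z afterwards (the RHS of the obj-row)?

38

Ratio test on column x4 — row 1: 4/2 = 2; row 2: entry 0 ≤ 0. Minimum is 2 at row 1 (u1 leaves); pivot element 2.
Pivot on row 1; the obj-row RHS becomes 24 − (-7)·2 = 38.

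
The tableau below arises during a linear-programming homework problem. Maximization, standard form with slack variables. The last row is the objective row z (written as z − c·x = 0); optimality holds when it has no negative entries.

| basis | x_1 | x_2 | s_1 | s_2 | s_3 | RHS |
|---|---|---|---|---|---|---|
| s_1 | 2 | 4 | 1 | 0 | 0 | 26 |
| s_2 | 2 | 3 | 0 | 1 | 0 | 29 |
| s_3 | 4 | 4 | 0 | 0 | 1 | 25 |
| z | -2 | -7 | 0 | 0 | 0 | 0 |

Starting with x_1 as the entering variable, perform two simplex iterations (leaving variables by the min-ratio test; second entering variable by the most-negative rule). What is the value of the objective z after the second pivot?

175/4

Ratio test on column x_1 — row 1: 26/2 = 13; row 2: 29/2 = 29/2; row 3: 25/4 = 25/4. Minimum is 25/4 at row 3 (s_3 leaves); pivot element 4.
Pivot on row 3; the z-row RHS becomes 0 − (-2)·(25/4) = 25/2.
Next entering variable (most negative z-row entry -5): x_2.
Ratio test on column x_2 — row 1: (27/2)/2 = 27/4; row 2: (33/2)/1 = 33/2; row 3: (25/4)/1 = 25/4. Minimum is 25/4 at row 3 (x_1 leaves); pivot element 1.
After the second pivot the z-row RHS is 25/2 − (-5)·(25/4) = 175/4.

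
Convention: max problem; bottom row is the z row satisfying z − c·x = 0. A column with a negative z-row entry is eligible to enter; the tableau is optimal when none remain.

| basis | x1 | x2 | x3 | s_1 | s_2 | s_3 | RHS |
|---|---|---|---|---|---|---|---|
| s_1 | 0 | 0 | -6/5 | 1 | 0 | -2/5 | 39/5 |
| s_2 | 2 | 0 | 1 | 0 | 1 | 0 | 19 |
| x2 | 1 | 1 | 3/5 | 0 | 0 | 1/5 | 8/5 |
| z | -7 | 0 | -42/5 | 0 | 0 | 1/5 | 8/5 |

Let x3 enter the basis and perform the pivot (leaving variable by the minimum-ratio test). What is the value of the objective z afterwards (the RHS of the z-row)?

Ratio test on column x3 — row 1: entry -6/5 ≤ 0; row 2: 19/1 = 19; row 3: (8/5)/(3/5) = 8/3. Minimum is 8/3 at row 3 (x2 leaves); pivot element 3/5.
Pivot on row 3; the z-row RHS becomes 8/5 − (-42/5)·(8/3) = 24.

24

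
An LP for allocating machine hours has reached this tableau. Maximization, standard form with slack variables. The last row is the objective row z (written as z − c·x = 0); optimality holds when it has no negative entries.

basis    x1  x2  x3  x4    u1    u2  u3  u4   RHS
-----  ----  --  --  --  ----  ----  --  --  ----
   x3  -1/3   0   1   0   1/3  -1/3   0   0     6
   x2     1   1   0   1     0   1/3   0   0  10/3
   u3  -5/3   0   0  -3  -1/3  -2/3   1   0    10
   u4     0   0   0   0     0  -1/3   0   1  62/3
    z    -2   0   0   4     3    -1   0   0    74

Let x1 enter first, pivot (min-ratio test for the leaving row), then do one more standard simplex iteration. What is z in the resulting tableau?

Ratio test on column x1 — row 1: entry -1/3 ≤ 0; row 2: (10/3)/1 = 10/3; row 3: entry -5/3 ≤ 0; row 4: entry 0 ≤ 0. Minimum is 10/3 at row 2 (x2 leaves); pivot element 1.
Pivot on row 2; the z-row RHS becomes 74 − (-2)·(10/3) = 242/3.
Next entering variable (most negative z-row entry -1/3): u2.
Ratio test on column u2 — row 1: entry -2/9 ≤ 0; row 2: (10/3)/(1/3) = 10; row 3: entry -1/9 ≤ 0; row 4: entry -1/3 ≤ 0. Minimum is 10 at row 2 (x1 leaves); pivot element 1/3.
After the second pivot the z-row RHS is 242/3 − (-1/3)·10 = 84.

84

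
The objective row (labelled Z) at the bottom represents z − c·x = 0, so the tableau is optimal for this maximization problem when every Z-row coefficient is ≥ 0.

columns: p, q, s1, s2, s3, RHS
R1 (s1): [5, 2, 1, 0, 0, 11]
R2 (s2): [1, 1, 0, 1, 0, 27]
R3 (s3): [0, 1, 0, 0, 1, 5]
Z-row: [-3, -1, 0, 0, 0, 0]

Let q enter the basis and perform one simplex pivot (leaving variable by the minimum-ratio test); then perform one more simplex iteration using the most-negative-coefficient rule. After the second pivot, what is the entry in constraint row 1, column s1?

1/5

Ratio test on column q — row 1: 11/2 = 11/2; row 2: 27/1 = 27; row 3: 5/1 = 5. Minimum is 5 at row 3 (s3 leaves); pivot element 1.
Divide row 3 by 1; eliminate column q from the other rows.
Second iteration: most negative Z-row entry is -3 in column p, so p enters.
Ratio test on column p — row 1: 1/5 = 1/5; row 2: 22/1 = 22; row 3: entry 0 ≤ 0. Minimum is 1/5 at row 1 (s1 leaves); pivot element 5.
Divide row 1 by 5; eliminate column p from the other rows.
After both pivots, the entry at constraint row 1, column s1 is 1/5.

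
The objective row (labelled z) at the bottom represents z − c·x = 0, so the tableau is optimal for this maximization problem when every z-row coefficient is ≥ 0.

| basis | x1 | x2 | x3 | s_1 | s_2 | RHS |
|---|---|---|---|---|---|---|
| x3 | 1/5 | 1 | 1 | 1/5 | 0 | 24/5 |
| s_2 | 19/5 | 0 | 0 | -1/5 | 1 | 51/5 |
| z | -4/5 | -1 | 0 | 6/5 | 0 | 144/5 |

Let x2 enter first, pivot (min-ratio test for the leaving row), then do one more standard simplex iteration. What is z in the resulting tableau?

Ratio test on column x2 — row 1: (24/5)/1 = 24/5; row 2: entry 0 ≤ 0. Minimum is 24/5 at row 1 (x3 leaves); pivot element 1.
Pivot on row 1; the z-row RHS becomes 144/5 − (-1)·(24/5) = 168/5.
Next entering variable (most negative z-row entry -3/5): x1.
Ratio test on column x1 — row 1: (24/5)/(1/5) = 24; row 2: (51/5)/(19/5) = 51/19. Minimum is 51/19 at row 2 (s_2 leaves); pivot element 19/5.
After the second pivot the z-row RHS is 168/5 − (-3/5)·(51/19) = 669/19.

669/19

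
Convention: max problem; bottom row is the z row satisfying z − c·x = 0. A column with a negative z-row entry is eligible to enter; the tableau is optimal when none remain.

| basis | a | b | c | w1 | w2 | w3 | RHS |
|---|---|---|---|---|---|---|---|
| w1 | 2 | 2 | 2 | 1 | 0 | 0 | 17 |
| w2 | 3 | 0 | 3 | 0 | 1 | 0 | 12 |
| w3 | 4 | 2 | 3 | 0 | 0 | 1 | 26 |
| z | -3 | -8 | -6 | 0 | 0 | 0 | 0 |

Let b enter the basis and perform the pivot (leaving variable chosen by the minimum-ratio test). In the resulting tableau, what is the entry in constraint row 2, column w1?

0

Ratio test on column b — row 1: 17/2 = 17/2; row 2: entry 0 ≤ 0; row 3: 26/2 = 13. Minimum is 17/2 at row 1 (w1 leaves); pivot element 2.
Divide row 1 by 2; eliminate column b from the other rows.
Row 2 update in column w1: 0 − 0·(1/2) = 0.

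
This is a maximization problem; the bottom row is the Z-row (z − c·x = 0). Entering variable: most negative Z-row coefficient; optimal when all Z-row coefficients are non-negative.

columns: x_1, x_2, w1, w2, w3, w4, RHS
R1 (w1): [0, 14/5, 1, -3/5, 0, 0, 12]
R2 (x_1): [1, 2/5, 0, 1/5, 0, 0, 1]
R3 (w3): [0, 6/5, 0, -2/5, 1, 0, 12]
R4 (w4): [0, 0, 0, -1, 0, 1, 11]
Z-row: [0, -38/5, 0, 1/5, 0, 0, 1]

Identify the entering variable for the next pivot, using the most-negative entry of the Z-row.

Negative Z-row entries: x_2: -38/5.
The most negative is -38/5 in column x_2, so x_2 enters.

x_2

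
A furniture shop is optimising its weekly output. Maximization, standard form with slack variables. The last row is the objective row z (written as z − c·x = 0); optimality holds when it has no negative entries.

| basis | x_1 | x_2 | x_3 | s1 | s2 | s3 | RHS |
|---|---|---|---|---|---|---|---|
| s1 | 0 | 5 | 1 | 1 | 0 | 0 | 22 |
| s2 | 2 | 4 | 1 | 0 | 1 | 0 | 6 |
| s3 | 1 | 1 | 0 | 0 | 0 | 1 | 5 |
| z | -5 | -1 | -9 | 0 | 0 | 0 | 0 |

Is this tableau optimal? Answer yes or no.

no

The z-row has a negative entry -9 in column x_3, so it is not optimal.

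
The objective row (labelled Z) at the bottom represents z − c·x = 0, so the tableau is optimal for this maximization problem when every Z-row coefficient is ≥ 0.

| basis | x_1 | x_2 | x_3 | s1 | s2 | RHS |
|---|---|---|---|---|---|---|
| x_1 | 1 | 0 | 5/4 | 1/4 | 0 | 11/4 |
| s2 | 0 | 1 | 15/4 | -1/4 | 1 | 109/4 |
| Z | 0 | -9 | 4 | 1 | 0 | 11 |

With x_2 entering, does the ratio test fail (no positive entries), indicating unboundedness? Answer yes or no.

Column x_2 has positive entries in row(s) 2, so the ratio test bounds it — not unbounded.

no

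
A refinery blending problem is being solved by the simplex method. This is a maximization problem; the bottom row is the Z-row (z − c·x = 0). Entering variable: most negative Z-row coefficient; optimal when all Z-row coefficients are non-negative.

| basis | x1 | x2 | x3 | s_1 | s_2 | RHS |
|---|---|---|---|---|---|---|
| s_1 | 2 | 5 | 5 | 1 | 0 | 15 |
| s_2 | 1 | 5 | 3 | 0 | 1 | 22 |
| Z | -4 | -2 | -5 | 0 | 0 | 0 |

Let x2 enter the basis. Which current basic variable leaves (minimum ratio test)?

Column x2 entries and ratios — s_1: 15/5 = 3; s_2: 22/5 = 22/5.
Smallest ratio is 3 in the row of s_1, so s_1 leaves.

s_1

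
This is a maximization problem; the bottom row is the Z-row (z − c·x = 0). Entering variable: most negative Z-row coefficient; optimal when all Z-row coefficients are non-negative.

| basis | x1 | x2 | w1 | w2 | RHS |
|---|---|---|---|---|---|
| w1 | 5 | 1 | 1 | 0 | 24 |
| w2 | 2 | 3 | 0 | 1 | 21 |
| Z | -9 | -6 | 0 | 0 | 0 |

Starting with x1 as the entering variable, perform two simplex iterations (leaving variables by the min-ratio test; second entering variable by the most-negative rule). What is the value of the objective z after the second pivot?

801/13

Ratio test on column x1 — row 1: 24/5 = 24/5; row 2: 21/2 = 21/2. Minimum is 24/5 at row 1 (w1 leaves); pivot element 5.
Pivot on row 1; the Z-row RHS becomes 0 − (-9)·(24/5) = 216/5.
Next entering variable (most negative Z-row entry -21/5): x2.
Ratio test on column x2 — row 1: (24/5)/(1/5) = 24; row 2: (57/5)/(13/5) = 57/13. Minimum is 57/13 at row 2 (w2 leaves); pivot element 13/5.
After the second pivot the Z-row RHS is 216/5 − (-21/5)·(57/13) = 801/13.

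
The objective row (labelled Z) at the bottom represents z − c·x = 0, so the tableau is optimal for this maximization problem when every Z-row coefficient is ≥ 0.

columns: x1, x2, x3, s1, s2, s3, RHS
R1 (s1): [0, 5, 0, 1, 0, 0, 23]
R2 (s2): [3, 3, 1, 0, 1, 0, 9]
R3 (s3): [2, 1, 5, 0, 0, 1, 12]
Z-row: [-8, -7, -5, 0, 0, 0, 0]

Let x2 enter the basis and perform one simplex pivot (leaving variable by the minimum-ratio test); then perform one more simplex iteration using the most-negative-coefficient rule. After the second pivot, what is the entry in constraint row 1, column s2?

-25/14

Ratio test on column x2 — row 1: 23/5 = 23/5; row 2: 9/3 = 3; row 3: 12/1 = 12. Minimum is 3 at row 2 (s2 leaves); pivot element 3.
Divide row 2 by 3; eliminate column x2 from the other rows.
Second iteration: most negative Z-row entry is -8/3 in column x3, so x3 enters.
Ratio test on column x3 — row 1: entry -5/3 ≤ 0; row 2: 3/(1/3) = 9; row 3: 9/(14/3) = 27/14. Minimum is 27/14 at row 3 (s3 leaves); pivot element 14/3.
Divide row 3 by 14/3; eliminate column x3 from the other rows.
After both pivots, the entry at constraint row 1, column s2 is -25/14.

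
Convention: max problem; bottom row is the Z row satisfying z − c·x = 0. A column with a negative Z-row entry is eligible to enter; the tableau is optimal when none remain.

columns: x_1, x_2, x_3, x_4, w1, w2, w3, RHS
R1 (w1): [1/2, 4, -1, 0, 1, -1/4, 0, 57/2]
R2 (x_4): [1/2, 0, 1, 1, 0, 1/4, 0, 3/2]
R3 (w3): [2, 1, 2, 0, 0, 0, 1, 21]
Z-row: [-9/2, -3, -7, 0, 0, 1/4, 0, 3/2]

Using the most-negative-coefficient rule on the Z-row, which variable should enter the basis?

Negative Z-row entries: x_1: -9/2, x_2: -3, x_3: -7.
The most negative is -7 in column x_3, so x_3 enters.

x_3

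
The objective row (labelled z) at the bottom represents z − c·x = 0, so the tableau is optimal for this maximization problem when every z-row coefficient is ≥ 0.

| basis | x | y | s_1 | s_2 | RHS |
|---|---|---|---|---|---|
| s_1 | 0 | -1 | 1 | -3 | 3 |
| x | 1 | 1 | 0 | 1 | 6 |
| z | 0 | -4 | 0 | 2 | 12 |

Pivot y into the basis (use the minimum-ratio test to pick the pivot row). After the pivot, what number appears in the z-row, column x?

Ratio test on column y — row 1: entry -1 ≤ 0; row 2: 6/1 = 6. Minimum is 6 at row 2 (x leaves); pivot element 1.
Divide row 2 by 1; eliminate column y from the other rows.
z-row update in column x: 0 − (-4)·1 = 4.

4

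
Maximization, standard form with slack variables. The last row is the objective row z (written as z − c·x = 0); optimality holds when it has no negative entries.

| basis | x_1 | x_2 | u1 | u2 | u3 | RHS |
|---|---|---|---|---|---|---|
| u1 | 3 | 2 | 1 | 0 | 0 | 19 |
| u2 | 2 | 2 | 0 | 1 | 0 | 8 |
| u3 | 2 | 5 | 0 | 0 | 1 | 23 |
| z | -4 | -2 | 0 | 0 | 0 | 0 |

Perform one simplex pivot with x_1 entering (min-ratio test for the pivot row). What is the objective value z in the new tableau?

Ratio test on column x_1 — row 1: 19/3 = 19/3; row 2: 8/2 = 4; row 3: 23/2 = 23/2. Minimum is 4 at row 2 (u2 leaves); pivot element 2.
Pivot on row 2; the z-row RHS becomes 0 − (-4)·4 = 16.

16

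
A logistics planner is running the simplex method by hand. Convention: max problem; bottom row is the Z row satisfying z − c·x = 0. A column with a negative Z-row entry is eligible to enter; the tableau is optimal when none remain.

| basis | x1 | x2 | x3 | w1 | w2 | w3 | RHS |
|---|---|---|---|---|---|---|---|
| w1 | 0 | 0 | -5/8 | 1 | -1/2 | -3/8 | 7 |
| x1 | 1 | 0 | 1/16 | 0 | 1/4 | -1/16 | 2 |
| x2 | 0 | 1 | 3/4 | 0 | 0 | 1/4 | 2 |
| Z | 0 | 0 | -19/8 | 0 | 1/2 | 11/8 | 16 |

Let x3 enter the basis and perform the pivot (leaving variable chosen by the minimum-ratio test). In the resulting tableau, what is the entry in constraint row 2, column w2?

Ratio test on column x3 — row 1: entry -5/8 ≤ 0; row 2: 2/(1/16) = 32; row 3: 2/(3/4) = 8/3. Minimum is 8/3 at row 3 (x2 leaves); pivot element 3/4.
Divide row 3 by 3/4; eliminate column x3 from the other rows.
Row 2 update in column w2: 1/4 − (1/16)·0 = 1/4.

1/4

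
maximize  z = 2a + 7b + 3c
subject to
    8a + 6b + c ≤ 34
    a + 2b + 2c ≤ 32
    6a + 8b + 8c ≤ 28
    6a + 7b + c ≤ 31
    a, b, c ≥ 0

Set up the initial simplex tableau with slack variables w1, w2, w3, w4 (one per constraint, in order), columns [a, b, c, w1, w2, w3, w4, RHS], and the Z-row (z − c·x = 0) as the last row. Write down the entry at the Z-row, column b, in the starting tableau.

-7

The Z-row carries the negated objective coefficients: the b entry is -7.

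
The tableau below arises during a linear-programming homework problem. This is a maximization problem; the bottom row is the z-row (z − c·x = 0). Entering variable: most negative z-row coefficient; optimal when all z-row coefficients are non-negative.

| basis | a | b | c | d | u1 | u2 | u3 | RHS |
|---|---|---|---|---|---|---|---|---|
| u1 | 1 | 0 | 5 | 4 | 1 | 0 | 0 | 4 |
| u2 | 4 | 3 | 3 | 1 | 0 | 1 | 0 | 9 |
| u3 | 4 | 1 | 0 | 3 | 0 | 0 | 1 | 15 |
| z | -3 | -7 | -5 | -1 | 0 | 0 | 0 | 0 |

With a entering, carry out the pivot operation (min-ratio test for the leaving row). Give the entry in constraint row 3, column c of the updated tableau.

-3

Ratio test on column a — row 1: 4/1 = 4; row 2: 9/4 = 9/4; row 3: 15/4 = 15/4. Minimum is 9/4 at row 2 (u2 leaves); pivot element 4.
Divide row 2 by 4; eliminate column a from the other rows.
Row 3 update in column c: 0 − 4·(3/4) = -3.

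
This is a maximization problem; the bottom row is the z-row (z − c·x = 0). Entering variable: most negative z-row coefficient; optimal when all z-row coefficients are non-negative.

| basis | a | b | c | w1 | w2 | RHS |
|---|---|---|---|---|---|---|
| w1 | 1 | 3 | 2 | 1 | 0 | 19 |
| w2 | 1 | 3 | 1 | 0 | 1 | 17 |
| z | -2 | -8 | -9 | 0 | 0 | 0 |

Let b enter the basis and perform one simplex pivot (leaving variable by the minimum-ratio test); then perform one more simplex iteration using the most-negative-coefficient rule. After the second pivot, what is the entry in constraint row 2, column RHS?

5

Ratio test on column b — row 1: 19/3 = 19/3; row 2: 17/3 = 17/3. Minimum is 17/3 at row 2 (w2 leaves); pivot element 3.
Divide row 2 by 3; eliminate column b from the other rows.
Second iteration: most negative z-row entry is -19/3 in column c, so c enters.
Ratio test on column c — row 1: 2/1 = 2; row 2: (17/3)/(1/3) = 17. Minimum is 2 at row 1 (w1 leaves); pivot element 1.
Divide row 1 by 1; eliminate column c from the other rows.
After both pivots, the entry at constraint row 2, column RHS is 5.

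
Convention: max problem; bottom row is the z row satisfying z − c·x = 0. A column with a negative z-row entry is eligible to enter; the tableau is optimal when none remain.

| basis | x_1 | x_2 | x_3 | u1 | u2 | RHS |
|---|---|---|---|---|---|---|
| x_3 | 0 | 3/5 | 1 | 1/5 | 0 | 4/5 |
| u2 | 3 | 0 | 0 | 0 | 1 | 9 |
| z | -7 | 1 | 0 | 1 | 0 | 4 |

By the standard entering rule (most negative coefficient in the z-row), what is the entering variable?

Negative z-row entries: x_1: -7.
The most negative is -7 in column x_1, so x_1 enters.

x_1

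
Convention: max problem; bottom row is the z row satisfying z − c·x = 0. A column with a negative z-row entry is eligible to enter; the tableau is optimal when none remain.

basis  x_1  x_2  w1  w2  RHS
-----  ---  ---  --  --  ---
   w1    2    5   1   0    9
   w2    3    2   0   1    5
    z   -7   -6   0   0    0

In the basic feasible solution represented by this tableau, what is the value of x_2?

0

x_2 is not in the basis, so in the current basic feasible solution x_2 = 0.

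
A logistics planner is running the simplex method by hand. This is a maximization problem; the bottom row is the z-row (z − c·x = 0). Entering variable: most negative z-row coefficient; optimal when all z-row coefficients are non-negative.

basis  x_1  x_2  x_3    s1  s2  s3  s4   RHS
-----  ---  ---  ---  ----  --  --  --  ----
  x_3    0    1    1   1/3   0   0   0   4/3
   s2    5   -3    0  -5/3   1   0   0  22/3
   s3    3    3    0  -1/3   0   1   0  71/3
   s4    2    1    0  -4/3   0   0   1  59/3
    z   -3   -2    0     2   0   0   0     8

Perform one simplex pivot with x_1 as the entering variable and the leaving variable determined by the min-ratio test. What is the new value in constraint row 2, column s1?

-1/3

Ratio test on column x_1 — row 1: entry 0 ≤ 0; row 2: (22/3)/5 = 22/15; row 3: (71/3)/3 = 71/9; row 4: (59/3)/2 = 59/6. Minimum is 22/15 at row 2 (s2 leaves); pivot element 5.
Divide row 2 by 5; eliminate column x_1 from the other rows.
In the new row 2, the s1 entry is the old entry divided by the pivot: (-5/3)/5 = -1/3.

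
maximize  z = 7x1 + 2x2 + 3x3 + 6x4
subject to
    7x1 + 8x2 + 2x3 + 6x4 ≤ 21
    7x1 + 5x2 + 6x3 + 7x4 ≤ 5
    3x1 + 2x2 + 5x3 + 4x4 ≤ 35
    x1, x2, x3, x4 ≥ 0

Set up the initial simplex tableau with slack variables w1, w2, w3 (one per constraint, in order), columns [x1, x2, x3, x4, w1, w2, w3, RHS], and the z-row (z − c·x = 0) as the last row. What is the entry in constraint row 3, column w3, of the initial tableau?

Slack w3 belongs to constraint 3; its column is the unit vector e_3, so the entry in row 3 is 1.

1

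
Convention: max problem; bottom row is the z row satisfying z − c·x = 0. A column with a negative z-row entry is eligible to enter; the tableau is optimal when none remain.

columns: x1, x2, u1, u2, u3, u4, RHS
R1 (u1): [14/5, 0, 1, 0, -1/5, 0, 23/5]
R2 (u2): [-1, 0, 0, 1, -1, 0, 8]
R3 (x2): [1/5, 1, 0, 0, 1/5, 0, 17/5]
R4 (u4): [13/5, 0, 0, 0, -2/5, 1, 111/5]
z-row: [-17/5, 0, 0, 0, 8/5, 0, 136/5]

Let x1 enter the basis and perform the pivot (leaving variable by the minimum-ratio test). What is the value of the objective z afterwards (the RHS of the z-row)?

Ratio test on column x1 — row 1: (23/5)/(14/5) = 23/14; row 2: entry -1 ≤ 0; row 3: (17/5)/(1/5) = 17; row 4: (111/5)/(13/5) = 111/13. Minimum is 23/14 at row 1 (u1 leaves); pivot element 14/5.
Pivot on row 1; the z-row RHS becomes 136/5 − (-17/5)·(23/14) = 459/14.

459/14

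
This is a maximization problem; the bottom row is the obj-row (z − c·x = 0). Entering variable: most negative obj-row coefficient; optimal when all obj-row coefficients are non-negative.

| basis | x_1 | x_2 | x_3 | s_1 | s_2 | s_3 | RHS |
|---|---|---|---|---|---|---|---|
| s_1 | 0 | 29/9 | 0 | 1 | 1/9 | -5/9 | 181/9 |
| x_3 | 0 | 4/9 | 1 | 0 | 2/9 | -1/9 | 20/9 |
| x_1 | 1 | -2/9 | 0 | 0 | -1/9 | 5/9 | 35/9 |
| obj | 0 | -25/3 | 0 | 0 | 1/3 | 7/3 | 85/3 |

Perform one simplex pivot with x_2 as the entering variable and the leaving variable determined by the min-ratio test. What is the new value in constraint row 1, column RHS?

Ratio test on column x_2 — row 1: (181/9)/(29/9) = 181/29; row 2: (20/9)/(4/9) = 5; row 3: entry -2/9 ≤ 0. Minimum is 5 at row 2 (x_3 leaves); pivot element 4/9.
Divide row 2 by 4/9; eliminate column x_2 from the other rows.
Row 1 update in column RHS: 181/9 − (29/9)·5 = 4.

4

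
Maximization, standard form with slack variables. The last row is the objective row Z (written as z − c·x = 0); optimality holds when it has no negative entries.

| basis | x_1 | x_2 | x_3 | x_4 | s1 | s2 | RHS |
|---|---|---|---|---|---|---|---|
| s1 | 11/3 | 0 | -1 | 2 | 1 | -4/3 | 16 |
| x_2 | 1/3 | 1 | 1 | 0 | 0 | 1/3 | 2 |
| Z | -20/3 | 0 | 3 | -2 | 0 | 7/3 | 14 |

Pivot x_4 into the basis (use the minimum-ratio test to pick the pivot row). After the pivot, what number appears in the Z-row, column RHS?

30

Ratio test on column x_4 — row 1: 16/2 = 8; row 2: entry 0 ≤ 0. Minimum is 8 at row 1 (s1 leaves); pivot element 2.
Divide row 1 by 2; eliminate column x_4 from the other rows.
Z-row update in column RHS: 14 − (-2)·8 = 30.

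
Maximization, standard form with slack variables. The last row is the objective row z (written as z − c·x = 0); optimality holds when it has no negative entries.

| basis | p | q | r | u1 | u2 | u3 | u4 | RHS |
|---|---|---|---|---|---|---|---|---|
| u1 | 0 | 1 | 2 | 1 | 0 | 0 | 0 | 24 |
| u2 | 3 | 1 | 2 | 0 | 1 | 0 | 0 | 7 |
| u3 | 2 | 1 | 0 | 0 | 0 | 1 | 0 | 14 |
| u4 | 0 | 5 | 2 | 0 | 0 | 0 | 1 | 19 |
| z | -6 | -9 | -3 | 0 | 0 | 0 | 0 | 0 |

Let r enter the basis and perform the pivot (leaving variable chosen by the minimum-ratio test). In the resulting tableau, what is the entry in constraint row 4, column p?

Ratio test on column r — row 1: 24/2 = 12; row 2: 7/2 = 7/2; row 3: entry 0 ≤ 0; row 4: 19/2 = 19/2. Minimum is 7/2 at row 2 (u2 leaves); pivot element 2.
Divide row 2 by 2; eliminate column r from the other rows.
Row 4 update in column p: 0 − 2·(3/2) = -3.

-3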